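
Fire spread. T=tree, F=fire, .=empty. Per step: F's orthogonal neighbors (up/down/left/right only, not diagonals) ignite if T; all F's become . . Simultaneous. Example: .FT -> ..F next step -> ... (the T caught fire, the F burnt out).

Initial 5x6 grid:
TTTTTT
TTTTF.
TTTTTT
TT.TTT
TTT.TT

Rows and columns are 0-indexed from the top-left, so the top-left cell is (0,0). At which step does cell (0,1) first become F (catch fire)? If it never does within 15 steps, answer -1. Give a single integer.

Step 1: cell (0,1)='T' (+3 fires, +1 burnt)
Step 2: cell (0,1)='T' (+6 fires, +3 burnt)
Step 3: cell (0,1)='T' (+6 fires, +6 burnt)
Step 4: cell (0,1)='F' (+4 fires, +6 burnt)
  -> target ignites at step 4
Step 5: cell (0,1)='.' (+3 fires, +4 burnt)
Step 6: cell (0,1)='.' (+2 fires, +3 burnt)
Step 7: cell (0,1)='.' (+2 fires, +2 burnt)
Step 8: cell (0,1)='.' (+0 fires, +2 burnt)
  fire out at step 8

4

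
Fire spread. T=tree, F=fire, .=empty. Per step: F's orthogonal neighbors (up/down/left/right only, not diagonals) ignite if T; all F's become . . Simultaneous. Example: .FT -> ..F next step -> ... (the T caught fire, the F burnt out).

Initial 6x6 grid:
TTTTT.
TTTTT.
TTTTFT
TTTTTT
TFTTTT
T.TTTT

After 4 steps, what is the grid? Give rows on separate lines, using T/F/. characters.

Step 1: 7 trees catch fire, 2 burn out
  TTTTT.
  TTTTF.
  TTTF.F
  TFTTFT
  F.FTTT
  T.TTTT
Step 2: 12 trees catch fire, 7 burn out
  TTTTF.
  TTTF..
  TFF...
  F.FF.F
  ...FFT
  F.FTTT
Step 3: 7 trees catch fire, 12 burn out
  TTTF..
  TFF...
  F.....
  ......
  .....F
  ...FFT
Step 4: 4 trees catch fire, 7 burn out
  TFF...
  F.....
  ......
  ......
  ......
  .....F

TFF...
F.....
......
......
......
.....F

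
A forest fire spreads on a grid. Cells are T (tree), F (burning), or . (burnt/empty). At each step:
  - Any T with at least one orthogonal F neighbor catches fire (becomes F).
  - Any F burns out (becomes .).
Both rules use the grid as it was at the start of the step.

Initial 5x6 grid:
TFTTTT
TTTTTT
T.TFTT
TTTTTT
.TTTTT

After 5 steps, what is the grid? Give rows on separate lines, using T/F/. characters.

Step 1: 7 trees catch fire, 2 burn out
  F.FTTT
  TFTFTT
  T.F.FT
  TTTFTT
  .TTTTT
Step 2: 8 trees catch fire, 7 burn out
  ...FTT
  F.F.FT
  T....F
  TTF.FT
  .TTFTT
Step 3: 7 trees catch fire, 8 burn out
  ....FT
  .....F
  F.....
  TF...F
  .TF.FT
Step 4: 4 trees catch fire, 7 burn out
  .....F
  ......
  ......
  F.....
  .F...F
Step 5: 0 trees catch fire, 4 burn out
  ......
  ......
  ......
  ......
  ......

......
......
......
......
......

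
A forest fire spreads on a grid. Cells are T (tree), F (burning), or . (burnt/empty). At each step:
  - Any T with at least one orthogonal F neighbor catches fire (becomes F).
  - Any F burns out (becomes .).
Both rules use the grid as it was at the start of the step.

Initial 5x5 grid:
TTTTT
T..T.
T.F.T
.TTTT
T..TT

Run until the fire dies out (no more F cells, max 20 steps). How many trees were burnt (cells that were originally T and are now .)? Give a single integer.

Answer: 7

Derivation:
Step 1: +1 fires, +1 burnt (F count now 1)
Step 2: +2 fires, +1 burnt (F count now 2)
Step 3: +2 fires, +2 burnt (F count now 2)
Step 4: +2 fires, +2 burnt (F count now 2)
Step 5: +0 fires, +2 burnt (F count now 0)
Fire out after step 5
Initially T: 16, now '.': 16
Total burnt (originally-T cells now '.'): 7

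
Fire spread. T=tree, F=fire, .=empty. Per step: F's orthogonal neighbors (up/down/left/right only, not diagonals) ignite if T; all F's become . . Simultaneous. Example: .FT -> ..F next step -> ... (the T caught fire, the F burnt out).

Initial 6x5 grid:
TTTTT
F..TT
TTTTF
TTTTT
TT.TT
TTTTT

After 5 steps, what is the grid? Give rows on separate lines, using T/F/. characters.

Step 1: 5 trees catch fire, 2 burn out
  FTTTT
  ...TF
  FTTF.
  TTTTF
  TT.TT
  TTTTT
Step 2: 8 trees catch fire, 5 burn out
  .FTTF
  ...F.
  .FF..
  FTTF.
  TT.TF
  TTTTT
Step 3: 7 trees catch fire, 8 burn out
  ..FF.
  .....
  .....
  .FF..
  FT.F.
  TTTTF
Step 4: 3 trees catch fire, 7 burn out
  .....
  .....
  .....
  .....
  .F...
  FTTF.
Step 5: 2 trees catch fire, 3 burn out
  .....
  .....
  .....
  .....
  .....
  .FF..

.....
.....
.....
.....
.....
.FF..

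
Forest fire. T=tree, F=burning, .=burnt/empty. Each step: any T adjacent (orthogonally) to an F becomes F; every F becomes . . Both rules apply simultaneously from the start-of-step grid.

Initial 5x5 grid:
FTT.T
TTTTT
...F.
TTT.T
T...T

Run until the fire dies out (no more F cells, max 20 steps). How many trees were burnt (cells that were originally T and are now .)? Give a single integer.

Answer: 8

Derivation:
Step 1: +3 fires, +2 burnt (F count now 3)
Step 2: +4 fires, +3 burnt (F count now 4)
Step 3: +1 fires, +4 burnt (F count now 1)
Step 4: +0 fires, +1 burnt (F count now 0)
Fire out after step 4
Initially T: 14, now '.': 19
Total burnt (originally-T cells now '.'): 8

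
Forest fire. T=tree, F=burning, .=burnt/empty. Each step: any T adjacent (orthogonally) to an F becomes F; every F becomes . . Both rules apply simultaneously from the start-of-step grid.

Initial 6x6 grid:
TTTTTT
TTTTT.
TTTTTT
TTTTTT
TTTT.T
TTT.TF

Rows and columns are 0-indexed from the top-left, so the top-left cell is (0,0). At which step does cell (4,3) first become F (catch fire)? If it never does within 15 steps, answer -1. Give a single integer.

Step 1: cell (4,3)='T' (+2 fires, +1 burnt)
Step 2: cell (4,3)='T' (+1 fires, +2 burnt)
Step 3: cell (4,3)='T' (+2 fires, +1 burnt)
Step 4: cell (4,3)='T' (+2 fires, +2 burnt)
Step 5: cell (4,3)='F' (+4 fires, +2 burnt)
  -> target ignites at step 5
Step 6: cell (4,3)='.' (+5 fires, +4 burnt)
Step 7: cell (4,3)='.' (+7 fires, +5 burnt)
Step 8: cell (4,3)='.' (+5 fires, +7 burnt)
Step 9: cell (4,3)='.' (+3 fires, +5 burnt)
Step 10: cell (4,3)='.' (+1 fires, +3 burnt)
Step 11: cell (4,3)='.' (+0 fires, +1 burnt)
  fire out at step 11

5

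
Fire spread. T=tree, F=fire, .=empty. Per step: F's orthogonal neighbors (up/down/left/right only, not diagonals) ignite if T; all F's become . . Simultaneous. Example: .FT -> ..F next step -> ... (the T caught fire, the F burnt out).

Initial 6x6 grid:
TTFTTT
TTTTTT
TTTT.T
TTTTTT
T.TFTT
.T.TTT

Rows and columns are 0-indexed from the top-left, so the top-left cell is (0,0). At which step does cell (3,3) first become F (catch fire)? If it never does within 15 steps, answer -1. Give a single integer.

Step 1: cell (3,3)='F' (+7 fires, +2 burnt)
  -> target ignites at step 1
Step 2: cell (3,3)='.' (+10 fires, +7 burnt)
Step 3: cell (3,3)='.' (+7 fires, +10 burnt)
Step 4: cell (3,3)='.' (+4 fires, +7 burnt)
Step 5: cell (3,3)='.' (+1 fires, +4 burnt)
Step 6: cell (3,3)='.' (+0 fires, +1 burnt)
  fire out at step 6

1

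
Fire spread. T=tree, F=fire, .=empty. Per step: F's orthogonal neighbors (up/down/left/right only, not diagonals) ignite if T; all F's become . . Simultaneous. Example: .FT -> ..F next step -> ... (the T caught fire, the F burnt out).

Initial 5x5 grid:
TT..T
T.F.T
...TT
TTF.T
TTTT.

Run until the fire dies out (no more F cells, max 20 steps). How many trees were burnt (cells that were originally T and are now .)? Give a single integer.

Answer: 6

Derivation:
Step 1: +2 fires, +2 burnt (F count now 2)
Step 2: +3 fires, +2 burnt (F count now 3)
Step 3: +1 fires, +3 burnt (F count now 1)
Step 4: +0 fires, +1 burnt (F count now 0)
Fire out after step 4
Initially T: 14, now '.': 17
Total burnt (originally-T cells now '.'): 6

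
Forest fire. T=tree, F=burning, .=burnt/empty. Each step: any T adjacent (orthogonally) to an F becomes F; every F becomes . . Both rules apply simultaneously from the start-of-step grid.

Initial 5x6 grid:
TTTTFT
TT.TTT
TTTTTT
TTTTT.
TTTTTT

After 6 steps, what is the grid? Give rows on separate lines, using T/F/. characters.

Step 1: 3 trees catch fire, 1 burn out
  TTTF.F
  TT.TFT
  TTTTTT
  TTTTT.
  TTTTTT
Step 2: 4 trees catch fire, 3 burn out
  TTF...
  TT.F.F
  TTTTFT
  TTTTT.
  TTTTTT
Step 3: 4 trees catch fire, 4 burn out
  TF....
  TT....
  TTTF.F
  TTTTF.
  TTTTTT
Step 4: 5 trees catch fire, 4 burn out
  F.....
  TF....
  TTF...
  TTTF..
  TTTTFT
Step 5: 5 trees catch fire, 5 burn out
  ......
  F.....
  TF....
  TTF...
  TTTF.F
Step 6: 3 trees catch fire, 5 burn out
  ......
  ......
  F.....
  TF....
  TTF...

......
......
F.....
TF....
TTF...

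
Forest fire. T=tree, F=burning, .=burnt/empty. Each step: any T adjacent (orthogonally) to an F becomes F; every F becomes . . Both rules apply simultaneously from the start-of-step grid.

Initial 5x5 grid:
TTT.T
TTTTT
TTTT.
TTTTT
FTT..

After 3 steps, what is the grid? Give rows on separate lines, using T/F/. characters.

Step 1: 2 trees catch fire, 1 burn out
  TTT.T
  TTTTT
  TTTT.
  FTTTT
  .FT..
Step 2: 3 trees catch fire, 2 burn out
  TTT.T
  TTTTT
  FTTT.
  .FTTT
  ..F..
Step 3: 3 trees catch fire, 3 burn out
  TTT.T
  FTTTT
  .FTT.
  ..FTT
  .....

TTT.T
FTTTT
.FTT.
..FTT
.....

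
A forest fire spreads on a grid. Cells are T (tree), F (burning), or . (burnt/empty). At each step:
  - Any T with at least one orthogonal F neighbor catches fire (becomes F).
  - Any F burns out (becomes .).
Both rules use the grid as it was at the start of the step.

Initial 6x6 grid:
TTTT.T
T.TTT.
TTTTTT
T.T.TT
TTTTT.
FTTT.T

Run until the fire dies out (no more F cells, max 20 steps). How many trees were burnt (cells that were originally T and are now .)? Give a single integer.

Answer: 26

Derivation:
Step 1: +2 fires, +1 burnt (F count now 2)
Step 2: +3 fires, +2 burnt (F count now 3)
Step 3: +3 fires, +3 burnt (F count now 3)
Step 4: +4 fires, +3 burnt (F count now 4)
Step 5: +3 fires, +4 burnt (F count now 3)
Step 6: +4 fires, +3 burnt (F count now 4)
Step 7: +4 fires, +4 burnt (F count now 4)
Step 8: +3 fires, +4 burnt (F count now 3)
Step 9: +0 fires, +3 burnt (F count now 0)
Fire out after step 9
Initially T: 28, now '.': 34
Total burnt (originally-T cells now '.'): 26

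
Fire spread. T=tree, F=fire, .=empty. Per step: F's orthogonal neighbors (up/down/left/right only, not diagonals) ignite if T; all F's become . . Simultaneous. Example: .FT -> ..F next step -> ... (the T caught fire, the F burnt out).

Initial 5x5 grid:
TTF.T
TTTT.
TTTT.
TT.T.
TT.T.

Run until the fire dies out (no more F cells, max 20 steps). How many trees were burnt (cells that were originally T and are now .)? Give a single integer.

Answer: 16

Derivation:
Step 1: +2 fires, +1 burnt (F count now 2)
Step 2: +4 fires, +2 burnt (F count now 4)
Step 3: +3 fires, +4 burnt (F count now 3)
Step 4: +3 fires, +3 burnt (F count now 3)
Step 5: +3 fires, +3 burnt (F count now 3)
Step 6: +1 fires, +3 burnt (F count now 1)
Step 7: +0 fires, +1 burnt (F count now 0)
Fire out after step 7
Initially T: 17, now '.': 24
Total burnt (originally-T cells now '.'): 16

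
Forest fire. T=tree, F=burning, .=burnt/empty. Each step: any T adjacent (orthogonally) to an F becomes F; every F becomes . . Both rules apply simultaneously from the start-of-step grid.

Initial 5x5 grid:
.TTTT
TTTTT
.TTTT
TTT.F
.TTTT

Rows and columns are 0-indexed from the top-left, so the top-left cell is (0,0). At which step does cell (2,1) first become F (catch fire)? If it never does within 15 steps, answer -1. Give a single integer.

Step 1: cell (2,1)='T' (+2 fires, +1 burnt)
Step 2: cell (2,1)='T' (+3 fires, +2 burnt)
Step 3: cell (2,1)='T' (+4 fires, +3 burnt)
Step 4: cell (2,1)='F' (+5 fires, +4 burnt)
  -> target ignites at step 4
Step 5: cell (2,1)='.' (+3 fires, +5 burnt)
Step 6: cell (2,1)='.' (+3 fires, +3 burnt)
Step 7: cell (2,1)='.' (+0 fires, +3 burnt)
  fire out at step 7

4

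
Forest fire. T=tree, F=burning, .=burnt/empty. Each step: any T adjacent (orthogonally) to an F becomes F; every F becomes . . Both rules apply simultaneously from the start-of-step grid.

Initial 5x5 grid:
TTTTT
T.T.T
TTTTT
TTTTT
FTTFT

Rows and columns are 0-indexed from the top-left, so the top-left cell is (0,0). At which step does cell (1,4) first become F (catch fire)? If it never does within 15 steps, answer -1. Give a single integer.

Step 1: cell (1,4)='T' (+5 fires, +2 burnt)
Step 2: cell (1,4)='T' (+5 fires, +5 burnt)
Step 3: cell (1,4)='T' (+4 fires, +5 burnt)
Step 4: cell (1,4)='F' (+3 fires, +4 burnt)
  -> target ignites at step 4
Step 5: cell (1,4)='.' (+3 fires, +3 burnt)
Step 6: cell (1,4)='.' (+1 fires, +3 burnt)
Step 7: cell (1,4)='.' (+0 fires, +1 burnt)
  fire out at step 7

4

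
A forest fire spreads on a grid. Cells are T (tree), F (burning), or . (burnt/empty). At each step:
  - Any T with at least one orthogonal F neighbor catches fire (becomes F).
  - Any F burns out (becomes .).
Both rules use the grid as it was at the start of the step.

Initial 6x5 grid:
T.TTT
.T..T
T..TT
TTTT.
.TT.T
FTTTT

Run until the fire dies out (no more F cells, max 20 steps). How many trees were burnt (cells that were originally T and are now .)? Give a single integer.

Step 1: +1 fires, +1 burnt (F count now 1)
Step 2: +2 fires, +1 burnt (F count now 2)
Step 3: +3 fires, +2 burnt (F count now 3)
Step 4: +3 fires, +3 burnt (F count now 3)
Step 5: +3 fires, +3 burnt (F count now 3)
Step 6: +1 fires, +3 burnt (F count now 1)
Step 7: +1 fires, +1 burnt (F count now 1)
Step 8: +1 fires, +1 burnt (F count now 1)
Step 9: +1 fires, +1 burnt (F count now 1)
Step 10: +1 fires, +1 burnt (F count now 1)
Step 11: +1 fires, +1 burnt (F count now 1)
Step 12: +0 fires, +1 burnt (F count now 0)
Fire out after step 12
Initially T: 20, now '.': 28
Total burnt (originally-T cells now '.'): 18

Answer: 18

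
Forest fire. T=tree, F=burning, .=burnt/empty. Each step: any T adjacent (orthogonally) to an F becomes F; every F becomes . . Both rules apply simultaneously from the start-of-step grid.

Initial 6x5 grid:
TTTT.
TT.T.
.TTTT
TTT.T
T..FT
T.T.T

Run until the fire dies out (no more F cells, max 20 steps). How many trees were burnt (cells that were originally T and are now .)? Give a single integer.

Step 1: +1 fires, +1 burnt (F count now 1)
Step 2: +2 fires, +1 burnt (F count now 2)
Step 3: +1 fires, +2 burnt (F count now 1)
Step 4: +1 fires, +1 burnt (F count now 1)
Step 5: +2 fires, +1 burnt (F count now 2)
Step 6: +3 fires, +2 burnt (F count now 3)
Step 7: +3 fires, +3 burnt (F count now 3)
Step 8: +3 fires, +3 burnt (F count now 3)
Step 9: +2 fires, +3 burnt (F count now 2)
Step 10: +1 fires, +2 burnt (F count now 1)
Step 11: +0 fires, +1 burnt (F count now 0)
Fire out after step 11
Initially T: 20, now '.': 29
Total burnt (originally-T cells now '.'): 19

Answer: 19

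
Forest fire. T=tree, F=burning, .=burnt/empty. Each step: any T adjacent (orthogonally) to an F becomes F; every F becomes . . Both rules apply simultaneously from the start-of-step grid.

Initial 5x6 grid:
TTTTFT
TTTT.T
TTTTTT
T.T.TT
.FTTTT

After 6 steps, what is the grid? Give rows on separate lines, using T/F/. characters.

Step 1: 3 trees catch fire, 2 burn out
  TTTF.F
  TTTT.T
  TTTTTT
  T.T.TT
  ..FTTT
Step 2: 5 trees catch fire, 3 burn out
  TTF...
  TTTF.F
  TTTTTT
  T.F.TT
  ...FTT
Step 3: 6 trees catch fire, 5 burn out
  TF....
  TTF...
  TTFFTF
  T...TT
  ....FT
Step 4: 7 trees catch fire, 6 burn out
  F.....
  TF....
  TF..F.
  T...FF
  .....F
Step 5: 2 trees catch fire, 7 burn out
  ......
  F.....
  F.....
  T.....
  ......
Step 6: 1 trees catch fire, 2 burn out
  ......
  ......
  ......
  F.....
  ......

......
......
......
F.....
......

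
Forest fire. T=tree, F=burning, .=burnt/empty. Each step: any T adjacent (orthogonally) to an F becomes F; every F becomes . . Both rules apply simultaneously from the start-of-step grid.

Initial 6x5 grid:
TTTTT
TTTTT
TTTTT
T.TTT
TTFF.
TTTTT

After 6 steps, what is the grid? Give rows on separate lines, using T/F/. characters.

Step 1: 5 trees catch fire, 2 burn out
  TTTTT
  TTTTT
  TTTTT
  T.FFT
  TF...
  TTFFT
Step 2: 6 trees catch fire, 5 burn out
  TTTTT
  TTTTT
  TTFFT
  T...F
  F....
  TF..F
Step 3: 6 trees catch fire, 6 burn out
  TTTTT
  TTFFT
  TF..F
  F....
  .....
  F....
Step 4: 5 trees catch fire, 6 burn out
  TTFFT
  TF..F
  F....
  .....
  .....
  .....
Step 5: 3 trees catch fire, 5 burn out
  TF..F
  F....
  .....
  .....
  .....
  .....
Step 6: 1 trees catch fire, 3 burn out
  F....
  .....
  .....
  .....
  .....
  .....

F....
.....
.....
.....
.....
.....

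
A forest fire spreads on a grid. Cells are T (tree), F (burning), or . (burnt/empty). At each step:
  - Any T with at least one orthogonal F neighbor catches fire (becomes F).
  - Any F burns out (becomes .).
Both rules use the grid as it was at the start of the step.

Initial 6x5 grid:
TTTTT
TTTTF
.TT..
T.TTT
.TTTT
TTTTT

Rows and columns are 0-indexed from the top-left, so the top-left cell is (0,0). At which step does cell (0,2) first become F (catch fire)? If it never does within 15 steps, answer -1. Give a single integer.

Step 1: cell (0,2)='T' (+2 fires, +1 burnt)
Step 2: cell (0,2)='T' (+2 fires, +2 burnt)
Step 3: cell (0,2)='F' (+3 fires, +2 burnt)
  -> target ignites at step 3
Step 4: cell (0,2)='.' (+4 fires, +3 burnt)
Step 5: cell (0,2)='.' (+3 fires, +4 burnt)
Step 6: cell (0,2)='.' (+4 fires, +3 burnt)
Step 7: cell (0,2)='.' (+3 fires, +4 burnt)
Step 8: cell (0,2)='.' (+2 fires, +3 burnt)
Step 9: cell (0,2)='.' (+0 fires, +2 burnt)
  fire out at step 9

3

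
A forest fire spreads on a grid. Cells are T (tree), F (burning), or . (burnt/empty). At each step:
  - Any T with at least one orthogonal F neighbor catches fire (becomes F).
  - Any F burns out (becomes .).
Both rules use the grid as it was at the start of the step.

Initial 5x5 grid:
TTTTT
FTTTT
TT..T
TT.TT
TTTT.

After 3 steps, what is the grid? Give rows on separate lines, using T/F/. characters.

Step 1: 3 trees catch fire, 1 burn out
  FTTTT
  .FTTT
  FT..T
  TT.TT
  TTTT.
Step 2: 4 trees catch fire, 3 burn out
  .FTTT
  ..FTT
  .F..T
  FT.TT
  TTTT.
Step 3: 4 trees catch fire, 4 burn out
  ..FTT
  ...FT
  ....T
  .F.TT
  FTTT.

..FTT
...FT
....T
.F.TT
FTTT.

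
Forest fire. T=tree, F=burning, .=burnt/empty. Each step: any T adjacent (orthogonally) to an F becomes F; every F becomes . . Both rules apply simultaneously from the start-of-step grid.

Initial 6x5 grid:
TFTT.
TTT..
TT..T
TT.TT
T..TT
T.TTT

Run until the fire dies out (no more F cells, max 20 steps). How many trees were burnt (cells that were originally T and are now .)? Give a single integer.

Answer: 12

Derivation:
Step 1: +3 fires, +1 burnt (F count now 3)
Step 2: +4 fires, +3 burnt (F count now 4)
Step 3: +2 fires, +4 burnt (F count now 2)
Step 4: +1 fires, +2 burnt (F count now 1)
Step 5: +1 fires, +1 burnt (F count now 1)
Step 6: +1 fires, +1 burnt (F count now 1)
Step 7: +0 fires, +1 burnt (F count now 0)
Fire out after step 7
Initially T: 20, now '.': 22
Total burnt (originally-T cells now '.'): 12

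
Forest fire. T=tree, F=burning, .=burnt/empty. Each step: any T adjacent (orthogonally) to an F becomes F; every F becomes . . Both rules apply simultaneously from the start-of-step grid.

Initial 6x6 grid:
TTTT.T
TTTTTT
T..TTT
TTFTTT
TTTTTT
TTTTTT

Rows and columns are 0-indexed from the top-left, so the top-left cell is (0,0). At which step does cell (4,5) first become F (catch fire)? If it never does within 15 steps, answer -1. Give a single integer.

Step 1: cell (4,5)='T' (+3 fires, +1 burnt)
Step 2: cell (4,5)='T' (+6 fires, +3 burnt)
Step 3: cell (4,5)='T' (+8 fires, +6 burnt)
Step 4: cell (4,5)='F' (+8 fires, +8 burnt)
  -> target ignites at step 4
Step 5: cell (4,5)='.' (+5 fires, +8 burnt)
Step 6: cell (4,5)='.' (+2 fires, +5 burnt)
Step 7: cell (4,5)='.' (+0 fires, +2 burnt)
  fire out at step 7

4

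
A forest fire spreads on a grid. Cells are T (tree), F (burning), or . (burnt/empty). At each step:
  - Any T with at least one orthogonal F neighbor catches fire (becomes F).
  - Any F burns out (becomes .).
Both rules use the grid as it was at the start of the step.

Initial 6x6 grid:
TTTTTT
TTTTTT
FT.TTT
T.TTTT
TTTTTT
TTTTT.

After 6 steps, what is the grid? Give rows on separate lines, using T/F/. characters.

Step 1: 3 trees catch fire, 1 burn out
  TTTTTT
  FTTTTT
  .F.TTT
  F.TTTT
  TTTTTT
  TTTTT.
Step 2: 3 trees catch fire, 3 burn out
  FTTTTT
  .FTTTT
  ...TTT
  ..TTTT
  FTTTTT
  TTTTT.
Step 3: 4 trees catch fire, 3 burn out
  .FTTTT
  ..FTTT
  ...TTT
  ..TTTT
  .FTTTT
  FTTTT.
Step 4: 4 trees catch fire, 4 burn out
  ..FTTT
  ...FTT
  ...TTT
  ..TTTT
  ..FTTT
  .FTTT.
Step 5: 6 trees catch fire, 4 burn out
  ...FTT
  ....FT
  ...FTT
  ..FTTT
  ...FTT
  ..FTT.
Step 6: 6 trees catch fire, 6 burn out
  ....FT
  .....F
  ....FT
  ...FTT
  ....FT
  ...FT.

....FT
.....F
....FT
...FTT
....FT
...FT.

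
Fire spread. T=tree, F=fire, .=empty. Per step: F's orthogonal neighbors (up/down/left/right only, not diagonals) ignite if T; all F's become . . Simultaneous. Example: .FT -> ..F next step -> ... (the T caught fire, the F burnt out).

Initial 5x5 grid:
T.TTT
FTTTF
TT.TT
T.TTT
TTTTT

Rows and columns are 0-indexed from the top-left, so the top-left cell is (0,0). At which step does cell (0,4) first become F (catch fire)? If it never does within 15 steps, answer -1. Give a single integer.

Step 1: cell (0,4)='F' (+6 fires, +2 burnt)
  -> target ignites at step 1
Step 2: cell (0,4)='.' (+6 fires, +6 burnt)
Step 3: cell (0,4)='.' (+4 fires, +6 burnt)
Step 4: cell (0,4)='.' (+3 fires, +4 burnt)
Step 5: cell (0,4)='.' (+1 fires, +3 burnt)
Step 6: cell (0,4)='.' (+0 fires, +1 burnt)
  fire out at step 6

1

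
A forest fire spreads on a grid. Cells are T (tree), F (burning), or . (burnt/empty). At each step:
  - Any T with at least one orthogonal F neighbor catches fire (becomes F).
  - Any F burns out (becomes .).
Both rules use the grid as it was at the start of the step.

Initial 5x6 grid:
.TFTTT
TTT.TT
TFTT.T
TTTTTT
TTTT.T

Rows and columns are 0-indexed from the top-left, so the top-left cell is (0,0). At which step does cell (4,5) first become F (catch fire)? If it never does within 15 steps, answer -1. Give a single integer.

Step 1: cell (4,5)='T' (+7 fires, +2 burnt)
Step 2: cell (4,5)='T' (+6 fires, +7 burnt)
Step 3: cell (4,5)='T' (+5 fires, +6 burnt)
Step 4: cell (4,5)='T' (+3 fires, +5 burnt)
Step 5: cell (4,5)='T' (+2 fires, +3 burnt)
Step 6: cell (4,5)='F' (+1 fires, +2 burnt)
  -> target ignites at step 6
Step 7: cell (4,5)='.' (+0 fires, +1 burnt)
  fire out at step 7

6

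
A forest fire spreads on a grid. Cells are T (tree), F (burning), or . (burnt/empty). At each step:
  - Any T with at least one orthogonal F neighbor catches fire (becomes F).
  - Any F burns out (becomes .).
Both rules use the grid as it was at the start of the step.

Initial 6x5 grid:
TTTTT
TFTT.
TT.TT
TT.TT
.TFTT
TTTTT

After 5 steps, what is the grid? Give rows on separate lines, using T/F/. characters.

Step 1: 7 trees catch fire, 2 burn out
  TFTTT
  F.FT.
  TF.TT
  TT.TT
  .F.FT
  TTFTT
Step 2: 9 trees catch fire, 7 burn out
  F.FTT
  ...F.
  F..TT
  TF.FT
  ....F
  TF.FT
Step 3: 6 trees catch fire, 9 burn out
  ...FT
  .....
  ...FT
  F...F
  .....
  F...F
Step 4: 2 trees catch fire, 6 burn out
  ....F
  .....
  ....F
  .....
  .....
  .....
Step 5: 0 trees catch fire, 2 burn out
  .....
  .....
  .....
  .....
  .....
  .....

.....
.....
.....
.....
.....
.....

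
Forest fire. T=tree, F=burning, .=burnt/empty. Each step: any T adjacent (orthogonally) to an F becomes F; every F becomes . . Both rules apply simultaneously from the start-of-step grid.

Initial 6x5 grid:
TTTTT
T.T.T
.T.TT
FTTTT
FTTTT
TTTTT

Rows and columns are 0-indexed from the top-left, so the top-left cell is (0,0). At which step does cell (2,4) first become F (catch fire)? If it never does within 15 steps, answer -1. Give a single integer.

Step 1: cell (2,4)='T' (+3 fires, +2 burnt)
Step 2: cell (2,4)='T' (+4 fires, +3 burnt)
Step 3: cell (2,4)='T' (+3 fires, +4 burnt)
Step 4: cell (2,4)='T' (+4 fires, +3 burnt)
Step 5: cell (2,4)='F' (+2 fires, +4 burnt)
  -> target ignites at step 5
Step 6: cell (2,4)='.' (+1 fires, +2 burnt)
Step 7: cell (2,4)='.' (+1 fires, +1 burnt)
Step 8: cell (2,4)='.' (+1 fires, +1 burnt)
Step 9: cell (2,4)='.' (+1 fires, +1 burnt)
Step 10: cell (2,4)='.' (+2 fires, +1 burnt)
Step 11: cell (2,4)='.' (+1 fires, +2 burnt)
Step 12: cell (2,4)='.' (+1 fires, +1 burnt)
Step 13: cell (2,4)='.' (+0 fires, +1 burnt)
  fire out at step 13

5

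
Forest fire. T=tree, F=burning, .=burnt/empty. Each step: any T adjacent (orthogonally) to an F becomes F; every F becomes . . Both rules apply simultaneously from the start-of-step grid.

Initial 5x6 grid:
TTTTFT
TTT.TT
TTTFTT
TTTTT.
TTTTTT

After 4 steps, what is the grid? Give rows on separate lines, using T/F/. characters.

Step 1: 6 trees catch fire, 2 burn out
  TTTF.F
  TTT.FT
  TTF.FT
  TTTFT.
  TTTTTT
Step 2: 8 trees catch fire, 6 burn out
  TTF...
  TTF..F
  TF...F
  TTF.F.
  TTTFTT
Step 3: 6 trees catch fire, 8 burn out
  TF....
  TF....
  F.....
  TF....
  TTF.FT
Step 4: 5 trees catch fire, 6 burn out
  F.....
  F.....
  ......
  F.....
  TF...F

F.....
F.....
......
F.....
TF...F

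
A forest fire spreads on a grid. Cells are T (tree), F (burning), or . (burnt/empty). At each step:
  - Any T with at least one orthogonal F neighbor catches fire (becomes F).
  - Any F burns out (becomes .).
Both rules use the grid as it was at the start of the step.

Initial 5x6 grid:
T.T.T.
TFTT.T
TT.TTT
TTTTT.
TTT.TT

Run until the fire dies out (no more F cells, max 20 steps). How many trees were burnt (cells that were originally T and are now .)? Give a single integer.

Answer: 21

Derivation:
Step 1: +3 fires, +1 burnt (F count now 3)
Step 2: +5 fires, +3 burnt (F count now 5)
Step 3: +4 fires, +5 burnt (F count now 4)
Step 4: +4 fires, +4 burnt (F count now 4)
Step 5: +2 fires, +4 burnt (F count now 2)
Step 6: +2 fires, +2 burnt (F count now 2)
Step 7: +1 fires, +2 burnt (F count now 1)
Step 8: +0 fires, +1 burnt (F count now 0)
Fire out after step 8
Initially T: 22, now '.': 29
Total burnt (originally-T cells now '.'): 21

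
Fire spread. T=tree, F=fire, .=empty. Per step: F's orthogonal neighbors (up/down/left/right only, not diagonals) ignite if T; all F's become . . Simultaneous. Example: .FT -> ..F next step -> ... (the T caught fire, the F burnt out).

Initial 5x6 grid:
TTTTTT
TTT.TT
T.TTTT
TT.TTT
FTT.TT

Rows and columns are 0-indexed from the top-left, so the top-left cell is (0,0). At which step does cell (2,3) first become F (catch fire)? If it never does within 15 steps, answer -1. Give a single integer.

Step 1: cell (2,3)='T' (+2 fires, +1 burnt)
Step 2: cell (2,3)='T' (+3 fires, +2 burnt)
Step 3: cell (2,3)='T' (+1 fires, +3 burnt)
Step 4: cell (2,3)='T' (+2 fires, +1 burnt)
Step 5: cell (2,3)='T' (+2 fires, +2 burnt)
Step 6: cell (2,3)='T' (+2 fires, +2 burnt)
Step 7: cell (2,3)='F' (+2 fires, +2 burnt)
  -> target ignites at step 7
Step 8: cell (2,3)='.' (+3 fires, +2 burnt)
Step 9: cell (2,3)='.' (+4 fires, +3 burnt)
Step 10: cell (2,3)='.' (+3 fires, +4 burnt)
Step 11: cell (2,3)='.' (+1 fires, +3 burnt)
Step 12: cell (2,3)='.' (+0 fires, +1 burnt)
  fire out at step 12

7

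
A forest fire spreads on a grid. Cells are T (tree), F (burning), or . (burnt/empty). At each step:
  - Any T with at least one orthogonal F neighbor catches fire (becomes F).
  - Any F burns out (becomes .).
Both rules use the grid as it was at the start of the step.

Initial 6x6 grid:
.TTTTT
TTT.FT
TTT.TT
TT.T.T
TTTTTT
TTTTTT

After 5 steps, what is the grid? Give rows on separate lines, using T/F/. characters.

Step 1: 3 trees catch fire, 1 burn out
  .TTTFT
  TTT..F
  TTT.FT
  TT.T.T
  TTTTTT
  TTTTTT
Step 2: 3 trees catch fire, 3 burn out
  .TTF.F
  TTT...
  TTT..F
  TT.T.T
  TTTTTT
  TTTTTT
Step 3: 2 trees catch fire, 3 burn out
  .TF...
  TTT...
  TTT...
  TT.T.F
  TTTTTT
  TTTTTT
Step 4: 3 trees catch fire, 2 burn out
  .F....
  TTF...
  TTT...
  TT.T..
  TTTTTF
  TTTTTT
Step 5: 4 trees catch fire, 3 burn out
  ......
  TF....
  TTF...
  TT.T..
  TTTTF.
  TTTTTF

......
TF....
TTF...
TT.T..
TTTTF.
TTTTTF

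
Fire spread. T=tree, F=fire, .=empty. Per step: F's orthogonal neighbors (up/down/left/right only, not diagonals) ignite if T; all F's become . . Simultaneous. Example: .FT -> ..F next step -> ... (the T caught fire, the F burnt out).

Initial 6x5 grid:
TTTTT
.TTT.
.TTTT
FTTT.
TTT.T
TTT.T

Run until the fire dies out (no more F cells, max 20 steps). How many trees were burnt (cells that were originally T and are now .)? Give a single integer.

Step 1: +2 fires, +1 burnt (F count now 2)
Step 2: +4 fires, +2 burnt (F count now 4)
Step 3: +5 fires, +4 burnt (F count now 5)
Step 4: +4 fires, +5 burnt (F count now 4)
Step 5: +4 fires, +4 burnt (F count now 4)
Step 6: +1 fires, +4 burnt (F count now 1)
Step 7: +1 fires, +1 burnt (F count now 1)
Step 8: +0 fires, +1 burnt (F count now 0)
Fire out after step 8
Initially T: 23, now '.': 28
Total burnt (originally-T cells now '.'): 21

Answer: 21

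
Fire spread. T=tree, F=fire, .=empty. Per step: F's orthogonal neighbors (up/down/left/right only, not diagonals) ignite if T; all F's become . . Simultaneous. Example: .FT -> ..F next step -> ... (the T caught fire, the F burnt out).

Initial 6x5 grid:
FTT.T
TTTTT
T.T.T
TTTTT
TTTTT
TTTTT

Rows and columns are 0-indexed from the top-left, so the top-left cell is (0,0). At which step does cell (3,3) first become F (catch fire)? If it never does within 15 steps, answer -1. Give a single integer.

Step 1: cell (3,3)='T' (+2 fires, +1 burnt)
Step 2: cell (3,3)='T' (+3 fires, +2 burnt)
Step 3: cell (3,3)='T' (+2 fires, +3 burnt)
Step 4: cell (3,3)='T' (+4 fires, +2 burnt)
Step 5: cell (3,3)='T' (+4 fires, +4 burnt)
Step 6: cell (3,3)='F' (+5 fires, +4 burnt)
  -> target ignites at step 6
Step 7: cell (3,3)='.' (+3 fires, +5 burnt)
Step 8: cell (3,3)='.' (+2 fires, +3 burnt)
Step 9: cell (3,3)='.' (+1 fires, +2 burnt)
Step 10: cell (3,3)='.' (+0 fires, +1 burnt)
  fire out at step 10

6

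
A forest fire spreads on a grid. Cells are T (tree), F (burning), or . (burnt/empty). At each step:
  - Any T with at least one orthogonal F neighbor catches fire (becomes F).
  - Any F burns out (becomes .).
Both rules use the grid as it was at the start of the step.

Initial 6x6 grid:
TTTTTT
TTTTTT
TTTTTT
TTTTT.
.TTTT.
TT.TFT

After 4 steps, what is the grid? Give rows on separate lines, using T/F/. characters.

Step 1: 3 trees catch fire, 1 burn out
  TTTTTT
  TTTTTT
  TTTTTT
  TTTTT.
  .TTTF.
  TT.F.F
Step 2: 2 trees catch fire, 3 burn out
  TTTTTT
  TTTTTT
  TTTTTT
  TTTTF.
  .TTF..
  TT....
Step 3: 3 trees catch fire, 2 burn out
  TTTTTT
  TTTTTT
  TTTTFT
  TTTF..
  .TF...
  TT....
Step 4: 5 trees catch fire, 3 burn out
  TTTTTT
  TTTTFT
  TTTF.F
  TTF...
  .F....
  TT....

TTTTTT
TTTTFT
TTTF.F
TTF...
.F....
TT....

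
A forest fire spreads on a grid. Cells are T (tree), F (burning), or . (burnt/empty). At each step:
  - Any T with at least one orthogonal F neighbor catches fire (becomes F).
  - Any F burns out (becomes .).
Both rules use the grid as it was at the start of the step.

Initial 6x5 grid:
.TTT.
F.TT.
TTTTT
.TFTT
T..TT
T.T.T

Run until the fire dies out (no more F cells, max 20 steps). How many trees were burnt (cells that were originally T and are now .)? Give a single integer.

Answer: 16

Derivation:
Step 1: +4 fires, +2 burnt (F count now 4)
Step 2: +5 fires, +4 burnt (F count now 5)
Step 3: +4 fires, +5 burnt (F count now 4)
Step 4: +3 fires, +4 burnt (F count now 3)
Step 5: +0 fires, +3 burnt (F count now 0)
Fire out after step 5
Initially T: 19, now '.': 27
Total burnt (originally-T cells now '.'): 16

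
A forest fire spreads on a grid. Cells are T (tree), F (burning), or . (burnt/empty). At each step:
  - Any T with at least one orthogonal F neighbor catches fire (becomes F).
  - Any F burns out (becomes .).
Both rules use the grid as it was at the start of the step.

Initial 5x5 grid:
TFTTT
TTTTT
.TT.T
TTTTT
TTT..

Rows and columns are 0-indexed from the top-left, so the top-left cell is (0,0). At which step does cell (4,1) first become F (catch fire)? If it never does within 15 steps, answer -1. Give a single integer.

Step 1: cell (4,1)='T' (+3 fires, +1 burnt)
Step 2: cell (4,1)='T' (+4 fires, +3 burnt)
Step 3: cell (4,1)='T' (+4 fires, +4 burnt)
Step 4: cell (4,1)='F' (+4 fires, +4 burnt)
  -> target ignites at step 4
Step 5: cell (4,1)='.' (+4 fires, +4 burnt)
Step 6: cell (4,1)='.' (+1 fires, +4 burnt)
Step 7: cell (4,1)='.' (+0 fires, +1 burnt)
  fire out at step 7

4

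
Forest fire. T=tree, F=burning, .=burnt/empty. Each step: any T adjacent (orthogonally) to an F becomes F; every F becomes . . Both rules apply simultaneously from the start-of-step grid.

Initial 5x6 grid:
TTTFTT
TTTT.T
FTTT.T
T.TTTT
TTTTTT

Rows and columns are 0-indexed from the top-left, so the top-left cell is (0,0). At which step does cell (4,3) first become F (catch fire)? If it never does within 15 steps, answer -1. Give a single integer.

Step 1: cell (4,3)='T' (+6 fires, +2 burnt)
Step 2: cell (4,3)='T' (+8 fires, +6 burnt)
Step 3: cell (4,3)='T' (+4 fires, +8 burnt)
Step 4: cell (4,3)='F' (+4 fires, +4 burnt)
  -> target ignites at step 4
Step 5: cell (4,3)='.' (+2 fires, +4 burnt)
Step 6: cell (4,3)='.' (+1 fires, +2 burnt)
Step 7: cell (4,3)='.' (+0 fires, +1 burnt)
  fire out at step 7

4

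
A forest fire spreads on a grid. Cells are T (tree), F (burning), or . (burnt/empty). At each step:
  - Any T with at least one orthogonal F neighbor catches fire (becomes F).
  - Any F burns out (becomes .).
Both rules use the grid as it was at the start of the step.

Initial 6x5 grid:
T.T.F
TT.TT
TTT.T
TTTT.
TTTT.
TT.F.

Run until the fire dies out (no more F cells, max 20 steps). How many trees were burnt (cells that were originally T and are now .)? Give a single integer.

Answer: 19

Derivation:
Step 1: +2 fires, +2 burnt (F count now 2)
Step 2: +4 fires, +2 burnt (F count now 4)
Step 3: +2 fires, +4 burnt (F count now 2)
Step 4: +4 fires, +2 burnt (F count now 4)
Step 5: +3 fires, +4 burnt (F count now 3)
Step 6: +2 fires, +3 burnt (F count now 2)
Step 7: +1 fires, +2 burnt (F count now 1)
Step 8: +1 fires, +1 burnt (F count now 1)
Step 9: +0 fires, +1 burnt (F count now 0)
Fire out after step 9
Initially T: 20, now '.': 29
Total burnt (originally-T cells now '.'): 19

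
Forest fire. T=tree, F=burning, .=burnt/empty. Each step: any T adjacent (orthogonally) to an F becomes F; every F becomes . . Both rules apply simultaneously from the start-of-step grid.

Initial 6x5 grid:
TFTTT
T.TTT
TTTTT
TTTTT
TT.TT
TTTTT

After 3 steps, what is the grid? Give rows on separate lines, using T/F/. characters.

Step 1: 2 trees catch fire, 1 burn out
  F.FTT
  T.TTT
  TTTTT
  TTTTT
  TT.TT
  TTTTT
Step 2: 3 trees catch fire, 2 burn out
  ...FT
  F.FTT
  TTTTT
  TTTTT
  TT.TT
  TTTTT
Step 3: 4 trees catch fire, 3 burn out
  ....F
  ...FT
  FTFTT
  TTTTT
  TT.TT
  TTTTT

....F
...FT
FTFTT
TTTTT
TT.TT
TTTTT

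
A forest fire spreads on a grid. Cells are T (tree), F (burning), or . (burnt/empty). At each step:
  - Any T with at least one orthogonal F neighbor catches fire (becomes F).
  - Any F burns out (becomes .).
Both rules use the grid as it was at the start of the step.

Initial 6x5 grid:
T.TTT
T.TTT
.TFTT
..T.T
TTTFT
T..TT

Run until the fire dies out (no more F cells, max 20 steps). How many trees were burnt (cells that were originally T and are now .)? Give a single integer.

Answer: 18

Derivation:
Step 1: +7 fires, +2 burnt (F count now 7)
Step 2: +6 fires, +7 burnt (F count now 6)
Step 3: +3 fires, +6 burnt (F count now 3)
Step 4: +2 fires, +3 burnt (F count now 2)
Step 5: +0 fires, +2 burnt (F count now 0)
Fire out after step 5
Initially T: 20, now '.': 28
Total burnt (originally-T cells now '.'): 18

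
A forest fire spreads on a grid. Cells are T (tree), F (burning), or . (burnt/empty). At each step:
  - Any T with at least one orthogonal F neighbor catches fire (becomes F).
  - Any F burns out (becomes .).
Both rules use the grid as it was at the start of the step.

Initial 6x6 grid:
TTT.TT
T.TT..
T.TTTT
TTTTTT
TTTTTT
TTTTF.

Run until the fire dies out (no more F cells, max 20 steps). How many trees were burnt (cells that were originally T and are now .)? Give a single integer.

Answer: 27

Derivation:
Step 1: +2 fires, +1 burnt (F count now 2)
Step 2: +4 fires, +2 burnt (F count now 4)
Step 3: +5 fires, +4 burnt (F count now 5)
Step 4: +5 fires, +5 burnt (F count now 5)
Step 5: +4 fires, +5 burnt (F count now 4)
Step 6: +2 fires, +4 burnt (F count now 2)
Step 7: +2 fires, +2 burnt (F count now 2)
Step 8: +2 fires, +2 burnt (F count now 2)
Step 9: +1 fires, +2 burnt (F count now 1)
Step 10: +0 fires, +1 burnt (F count now 0)
Fire out after step 10
Initially T: 29, now '.': 34
Total burnt (originally-T cells now '.'): 27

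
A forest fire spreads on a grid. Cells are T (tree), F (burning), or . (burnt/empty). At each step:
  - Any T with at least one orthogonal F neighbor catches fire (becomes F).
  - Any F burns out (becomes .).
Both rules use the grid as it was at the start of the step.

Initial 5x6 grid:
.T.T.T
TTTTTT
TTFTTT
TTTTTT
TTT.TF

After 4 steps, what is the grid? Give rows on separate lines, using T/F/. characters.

Step 1: 6 trees catch fire, 2 burn out
  .T.T.T
  TTFTTT
  TF.FTT
  TTFTTF
  TTT.F.
Step 2: 9 trees catch fire, 6 burn out
  .T.T.T
  TF.FTT
  F...FF
  TF.FF.
  TTF...
Step 3: 7 trees catch fire, 9 burn out
  .F.F.T
  F...FF
  ......
  F.....
  TF....
Step 4: 2 trees catch fire, 7 burn out
  .....F
  ......
  ......
  ......
  F.....

.....F
......
......
......
F.....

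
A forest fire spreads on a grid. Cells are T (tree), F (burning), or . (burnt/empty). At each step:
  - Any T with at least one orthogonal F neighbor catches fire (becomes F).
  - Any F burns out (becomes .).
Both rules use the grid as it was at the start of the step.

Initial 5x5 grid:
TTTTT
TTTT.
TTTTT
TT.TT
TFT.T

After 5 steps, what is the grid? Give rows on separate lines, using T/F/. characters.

Step 1: 3 trees catch fire, 1 burn out
  TTTTT
  TTTT.
  TTTTT
  TF.TT
  F.F.T
Step 2: 2 trees catch fire, 3 burn out
  TTTTT
  TTTT.
  TFTTT
  F..TT
  ....T
Step 3: 3 trees catch fire, 2 burn out
  TTTTT
  TFTT.
  F.FTT
  ...TT
  ....T
Step 4: 4 trees catch fire, 3 burn out
  TFTTT
  F.FT.
  ...FT
  ...TT
  ....T
Step 5: 5 trees catch fire, 4 burn out
  F.FTT
  ...F.
  ....F
  ...FT
  ....T

F.FTT
...F.
....F
...FT
....T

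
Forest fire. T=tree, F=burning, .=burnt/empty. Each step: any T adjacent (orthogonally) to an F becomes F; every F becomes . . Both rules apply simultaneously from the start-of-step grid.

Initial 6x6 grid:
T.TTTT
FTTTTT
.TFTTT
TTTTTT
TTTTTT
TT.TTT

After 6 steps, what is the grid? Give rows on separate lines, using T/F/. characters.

Step 1: 6 trees catch fire, 2 burn out
  F.TTTT
  .FFTTT
  .F.FTT
  TTFTTT
  TTTTTT
  TT.TTT
Step 2: 6 trees catch fire, 6 burn out
  ..FTTT
  ...FTT
  ....FT
  TF.FTT
  TTFTTT
  TT.TTT
Step 3: 7 trees catch fire, 6 burn out
  ...FTT
  ....FT
  .....F
  F...FT
  TF.FTT
  TT.TTT
Step 4: 7 trees catch fire, 7 burn out
  ....FT
  .....F
  ......
  .....F
  F...FT
  TF.FTT
Step 5: 4 trees catch fire, 7 burn out
  .....F
  ......
  ......
  ......
  .....F
  F...FT
Step 6: 1 trees catch fire, 4 burn out
  ......
  ......
  ......
  ......
  ......
  .....F

......
......
......
......
......
.....F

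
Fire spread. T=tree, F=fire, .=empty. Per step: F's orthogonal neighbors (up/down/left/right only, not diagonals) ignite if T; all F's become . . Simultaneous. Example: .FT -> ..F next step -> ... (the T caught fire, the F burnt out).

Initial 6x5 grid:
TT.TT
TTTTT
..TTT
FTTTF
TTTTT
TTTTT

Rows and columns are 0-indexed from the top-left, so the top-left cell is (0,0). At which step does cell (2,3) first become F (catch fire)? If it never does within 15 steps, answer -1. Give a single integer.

Step 1: cell (2,3)='T' (+5 fires, +2 burnt)
Step 2: cell (2,3)='F' (+7 fires, +5 burnt)
  -> target ignites at step 2
Step 3: cell (2,3)='.' (+6 fires, +7 burnt)
Step 4: cell (2,3)='.' (+3 fires, +6 burnt)
Step 5: cell (2,3)='.' (+1 fires, +3 burnt)
Step 6: cell (2,3)='.' (+2 fires, +1 burnt)
Step 7: cell (2,3)='.' (+1 fires, +2 burnt)
Step 8: cell (2,3)='.' (+0 fires, +1 burnt)
  fire out at step 8

2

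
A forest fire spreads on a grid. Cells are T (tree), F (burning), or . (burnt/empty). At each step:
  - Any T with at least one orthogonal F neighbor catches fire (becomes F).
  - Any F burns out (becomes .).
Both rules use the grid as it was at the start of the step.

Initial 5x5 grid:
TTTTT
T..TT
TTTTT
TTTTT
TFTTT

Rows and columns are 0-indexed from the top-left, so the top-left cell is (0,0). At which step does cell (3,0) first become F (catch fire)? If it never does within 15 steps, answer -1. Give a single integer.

Step 1: cell (3,0)='T' (+3 fires, +1 burnt)
Step 2: cell (3,0)='F' (+4 fires, +3 burnt)
  -> target ignites at step 2
Step 3: cell (3,0)='.' (+4 fires, +4 burnt)
Step 4: cell (3,0)='.' (+3 fires, +4 burnt)
Step 5: cell (3,0)='.' (+3 fires, +3 burnt)
Step 6: cell (3,0)='.' (+3 fires, +3 burnt)
Step 7: cell (3,0)='.' (+2 fires, +3 burnt)
Step 8: cell (3,0)='.' (+0 fires, +2 burnt)
  fire out at step 8

2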